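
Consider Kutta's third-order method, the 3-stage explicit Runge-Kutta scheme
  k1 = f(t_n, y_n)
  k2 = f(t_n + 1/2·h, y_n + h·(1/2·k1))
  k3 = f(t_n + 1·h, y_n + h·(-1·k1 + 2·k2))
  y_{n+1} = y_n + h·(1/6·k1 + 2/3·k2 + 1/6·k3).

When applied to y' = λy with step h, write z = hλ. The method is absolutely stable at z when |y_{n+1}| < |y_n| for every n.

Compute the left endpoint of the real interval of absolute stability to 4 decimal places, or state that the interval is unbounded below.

On y'=λy, z=hλ:
  order 3, 3-stage ⇒ R(z)=1+z+z^2/2+z^3/6
  (e.g. R(-0.32)=0.72574, |R|=0.72574)

Find x<0 with |R(x)|<1.
x=-0.32: |R|=0.7257
|R(-1.61)|=0.0095 |R(-1.28)|=0.1897 |R(-1.06)|=0.3033
Bisect:
  x_lo=-2.9680 |R|=1.9210  x_hi=-0.3764 |R|=0.6855
  mid=-1.67222 |R|=0.05340 →hi
  mid=-2.32011 |R|=0.71014 →hi
  mid=-2.64405 |R|=1.22931 →lo
  mid=-2.48208 |R|=0.95029 →hi
  mid=-2.56307 |R|=1.08467 →lo
  mid=-2.52257 |R|=1.01623 →lo
  mid=-2.50233 |R|=0.98295 →hi
  mid=-2.51245 |R|=0.99951 →hi
  mid=-2.51751 |R|=1.00785 →lo
  mid=-2.51498 |R|=1.00368 →lo
  ...
  [-2.51277,-2.51261] ⇒ x*=-2.5127
Interval (-2.5127, 0).

left endpoint -2.5127.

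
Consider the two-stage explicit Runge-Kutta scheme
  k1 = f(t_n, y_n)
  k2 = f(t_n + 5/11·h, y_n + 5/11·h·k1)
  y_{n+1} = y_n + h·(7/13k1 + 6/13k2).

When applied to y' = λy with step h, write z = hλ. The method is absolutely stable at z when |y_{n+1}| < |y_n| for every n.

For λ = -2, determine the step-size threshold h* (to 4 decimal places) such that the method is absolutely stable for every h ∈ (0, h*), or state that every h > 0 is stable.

Set f=λy, z=hλ:
  k1=λy_n ⇒ h·k1=z·y_n;  k2=λ(1+5/11z)y_n ⇒ h·k2=z(1+5/11z)y_n
  y_{n+1}/y_n = 1 + 7/13z + 6/13z(1+5/11z) = 1 + z + 30/143z²
  Hence R(z) = 1 + z + 30/143z².

Boundary: |R(x)|=1, x<0.
x=-0.58: |R|=0.4906
R=1: x+30/143x²=0 ⇒ x=−143/30=-4.7667; min R=1−1/(4·30/143)=-0.1917>−1
Confirm numerically:
  x=-4.199: |R|=0.49994 <1
  x=-3.814: |R|=0.23773 <1
  x=-2.337: |R|=0.19122 <1
  x=-5.284: |R|=1.57348 >1
  x=-4.845: |R|=1.07962 >1
Stable set (-4.7667, 0).

(-4.7667,0); λ=-2 ⇒ h* = (143/30)/2 = 2.3833.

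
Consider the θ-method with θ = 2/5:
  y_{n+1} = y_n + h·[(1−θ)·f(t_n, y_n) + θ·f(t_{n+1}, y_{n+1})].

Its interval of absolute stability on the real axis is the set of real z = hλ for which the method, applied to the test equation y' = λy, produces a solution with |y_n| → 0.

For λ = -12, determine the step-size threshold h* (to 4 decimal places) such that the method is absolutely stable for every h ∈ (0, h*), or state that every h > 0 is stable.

On y'=λy, z=hλ:
  y_{n+1} = y_n + z·[3/5·y_n + 2/5·y_{n+1}] ⇒ (1 − 2/5z)y_{n+1} = (1 + 3/5z)y_n
  so R(z) = (1 + 3/5z)/(1 − 2/5z).

Need |R(x)|<1, x<0.
x=-1.03: |R|=0.2705
R=−1: 1+3/5x = −1+2/5x ⇒ -1/5x=2 ⇒ x=2/(-1/5)=-10.0000
Confirm numerically:
  x=-8.835: |R|=0.94861 <1
  x=-7.909: |R|=0.89956 <1
  x=-7.084: |R|=0.84787 <1
  x=-6.437: |R|=0.80066 <1
  x=-10.537: |R|=1.02060 >1
  x=-10.460: |R|=1.01775 >1
  x=-10.228: |R|=1.00896 >1
So |R|<1 on (-10.0000, 0).

(-10.0000,0); λ=-12 ⇒ h* = (10)/12 = 0.8333.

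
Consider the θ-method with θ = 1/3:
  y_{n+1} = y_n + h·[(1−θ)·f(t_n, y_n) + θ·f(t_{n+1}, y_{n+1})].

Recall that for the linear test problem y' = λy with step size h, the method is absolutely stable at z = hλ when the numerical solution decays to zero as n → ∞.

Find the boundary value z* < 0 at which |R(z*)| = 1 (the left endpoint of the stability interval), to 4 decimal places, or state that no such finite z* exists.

left endpoint -6.0000.

Set f=λy, z=hλ:
  y_{n+1} = y_n + z·[2/3·y_n + 1/3·y_{n+1}] ⇒ (1 − 1/3z)y_{n+1} = (1 + 2/3z)y_n
  R(z) = (1 + 2/3z)/(1 − 1/3z).

Boundary: |R(x)|=1, x<0.
x=-1.59: |R|=0.0392
R=−1: 1+2/3x = −1+1/3x ⇒ -1/3x=2 ⇒ x=2/(-1/3)=-6.0000
Confirm numerically:
  x=-5.434: |R|=0.93289 <1
  x=-4.314: |R|=0.76948 <1
  x=-3.227: |R|=0.55468 <1
  x=-6.404: |R|=1.04296 >1
  x=-6.339: |R|=1.03630 >1
  x=-6.091: |R|=1.01001 >1
Interval (-6.0000, 0).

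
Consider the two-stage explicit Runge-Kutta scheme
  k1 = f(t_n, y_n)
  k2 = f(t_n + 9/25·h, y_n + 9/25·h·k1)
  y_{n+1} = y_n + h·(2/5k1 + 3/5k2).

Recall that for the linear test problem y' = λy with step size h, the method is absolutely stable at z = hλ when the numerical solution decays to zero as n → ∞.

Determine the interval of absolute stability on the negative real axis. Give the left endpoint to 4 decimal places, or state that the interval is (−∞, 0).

On y'=λy, z=hλ:
  k1=λy_n ⇒ h·k1=z·y_n;  k2=λ(1+9/25z)y_n ⇒ h·k2=z(1+9/25z)y_n
  y_{n+1}/y_n = 1 + 2/5z + 3/5z(1+9/25z) = 1 + z + 27/125z²
  R(z) = 1 + z + 27/125z².

Need |R(x)|<1, x<0.
x=-1.79: |R|=0.0979
R=1: x+27/125x²=0 ⇒ x=−125/27=-4.6296; min R=1−1/(4·27/125)=-0.1574>−1
Confirm numerically:
  x=-4.535: |R|=0.90730 <1
  x=-3.422: |R|=0.10738 <1
  x=-2.248: |R|=0.15644 <1
  x=-5.079: |R|=1.49299 >1
  x=-4.984: |R|=1.38150 >1
  x=-4.699: |R|=1.07041 >1
Stable set (-4.6296, 0).

z∈(-4.6296,0).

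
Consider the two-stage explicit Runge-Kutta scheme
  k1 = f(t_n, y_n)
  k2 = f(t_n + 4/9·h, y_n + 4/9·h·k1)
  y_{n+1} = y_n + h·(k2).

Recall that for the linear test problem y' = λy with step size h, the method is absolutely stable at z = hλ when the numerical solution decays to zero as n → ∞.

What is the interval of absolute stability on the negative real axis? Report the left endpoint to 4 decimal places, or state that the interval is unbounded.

(-2.2500, 0).

Set f=λy, z=hλ:
  k1=λy_n ⇒ h·k1=z·y_n;  k2=λ(1+4/9z)y_n ⇒ h·k2=z(1+4/9z)y_n
  y_{n+1}/y_n = 1 + z(1+4/9z) = 1 + z + 4/9z²
  Hence R(z) = 1 + z + 4/9z².

Solve |R(x)|<1 on ℝ⁻.
x=-1.74: |R|=0.6056
R=1: x+4/9x²=0 ⇒ x=−9/4=-2.2500; min R=1−1/(4·4/9)=0.4375>−1
Confirm numerically:
  x=-1.684: |R|=0.57638 <1
  x=-1.429: |R|=0.47857 <1
  x=-1.388: |R|=0.46824 <1
  x=-2.670: |R|=1.49840 >1
  x=-2.595: |R|=1.39790 >1
  x=-2.281: |R|=1.03143 >1
Stable set (-2.2500, 0).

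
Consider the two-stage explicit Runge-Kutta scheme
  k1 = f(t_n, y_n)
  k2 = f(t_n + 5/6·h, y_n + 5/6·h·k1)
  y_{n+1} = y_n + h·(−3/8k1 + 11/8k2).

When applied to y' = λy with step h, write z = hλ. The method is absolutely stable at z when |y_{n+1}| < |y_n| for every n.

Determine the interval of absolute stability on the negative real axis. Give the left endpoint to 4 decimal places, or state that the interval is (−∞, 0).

On y'=λy, z=hλ:
  k1=λy_n ⇒ h·k1=z·y_n;  k2=λ(1+5/6z)y_n ⇒ h·k2=z(1+5/6z)y_n
  y_{n+1}/y_n = 1 − 3/8z + 11/8z(1+5/6z) = 1 + z + 55/48z²
  R(z) = 1 + z + 55/48z².

Boundary: |R(x)|=1, x<0.
x=-0.82: |R|=0.9505
R=1: x+55/48x²=0 ⇒ x=−48/55=-0.8727; min R=1−1/(4·55/48)=0.7818>−1
Confirm numerically:
  x=-0.685: |R|=0.85265 <1
  x=-0.604: |R|=0.81402 <1
  x=-0.465: |R|=0.78276 <1
  x=-0.375: |R|=0.78613 <1
  x=-1.470: |R|=2.00603 >1
  x=-1.461: |R|=1.98481 >1
  x=-1.450: |R|=1.95911 >1
So |R|<1 on (-0.8727, 0).

z∈(-0.8727,0).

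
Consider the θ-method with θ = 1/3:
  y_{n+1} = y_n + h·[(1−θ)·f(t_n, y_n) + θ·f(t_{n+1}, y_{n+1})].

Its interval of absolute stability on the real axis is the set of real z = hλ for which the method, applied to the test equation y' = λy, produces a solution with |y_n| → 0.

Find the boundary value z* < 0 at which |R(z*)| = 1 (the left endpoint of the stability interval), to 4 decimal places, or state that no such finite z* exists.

Set f=λy, z=hλ:
  y_{n+1} = y_n + z·[2/3·y_n + 1/3·y_{n+1}] ⇒ (1 − 1/3z)y_{n+1} = (1 + 2/3z)y_n
  so R(z) = (1 + 2/3z)/(1 − 1/3z).

Solve |R(x)|<1 on ℝ⁻.
x=-1.31: |R|=0.0882
R=−1: 1+2/3x = −1+1/3x ⇒ -1/3x=2 ⇒ x=2/(-1/3)=-6.0000
Confirm numerically:
  x=-5.713: |R|=0.96706 <1
  x=-5.508: |R|=0.94217 <1
  x=-5.218: |R|=0.90484 <1
  x=-3.529: |R|=0.62153 <1
  x=-6.299: |R|=1.03215 >1
  x=-6.168: |R|=1.01832 >1
  x=-6.074: |R|=1.00816 >1
So |R|<1 on (-6.0000, 0).

left endpoint -6.0000.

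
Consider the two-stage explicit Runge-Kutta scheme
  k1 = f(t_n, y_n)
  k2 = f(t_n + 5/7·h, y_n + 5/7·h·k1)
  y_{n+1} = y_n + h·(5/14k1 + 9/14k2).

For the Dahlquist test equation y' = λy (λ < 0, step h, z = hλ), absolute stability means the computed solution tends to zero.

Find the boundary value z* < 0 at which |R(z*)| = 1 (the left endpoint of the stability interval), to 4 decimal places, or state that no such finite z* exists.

On y'=λy, z=hλ:
  k1=λy_n ⇒ h·k1=z·y_n;  k2=λ(1+5/7z)y_n ⇒ h·k2=z(1+5/7z)y_n
  y_{n+1}/y_n = 1 + 5/14z + 9/14z(1+5/7z) = 1 + z + 45/98z²
  Hence R(z) = 1 + z + 45/98z².

Need |R(x)|<1, x<0.
x=-0.98: |R|=0.4610
R=1: x+45/98x²=0 ⇒ x=−98/45=-2.1778; min R=1−1/(4·45/98)=0.4556>−1
Confirm numerically:
  x=-2.030: |R|=0.86225 <1
  x=-1.500: |R|=0.53316 <1
  x=-1.454: |R|=0.51677 <1
  x=-2.725: |R|=1.68473 >1
  x=-2.722: |R|=1.68022 >1
  x=-2.301: |R|=1.13019 >1
Stable set (-2.1778, 0).

z* = -2.1778.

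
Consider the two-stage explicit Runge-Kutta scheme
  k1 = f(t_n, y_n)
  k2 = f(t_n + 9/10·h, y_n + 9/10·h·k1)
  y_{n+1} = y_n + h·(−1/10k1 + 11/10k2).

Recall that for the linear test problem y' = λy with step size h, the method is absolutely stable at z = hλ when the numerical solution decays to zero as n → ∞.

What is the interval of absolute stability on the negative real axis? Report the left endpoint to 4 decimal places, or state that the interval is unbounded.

Test eqn y'=λy, z=hλ:
  k1=λy_n ⇒ h·k1=z·y_n;  k2=λ(1+9/10z)y_n ⇒ h·k2=z(1+9/10z)y_n
  y_{n+1}/y_n = 1 − 1/10z + 11/10z(1+9/10z) = 1 + z + 99/100z²
  R(z) = 1 + z + 99/100z².

Need |R(x)|<1, x<0.
x=-1.1: |R|=1.0979
R=1: x+99/100x²=0 ⇒ x=−100/99=-1.0101; min R=1−1/(4·99/100)=0.7475>−1
Confirm numerically:
  x=-0.954: |R|=0.94701 <1
  x=-0.868: |R|=0.87789 <1
  x=-0.468: |R|=0.74883 <1
  x=-1.276: |R|=1.33589 >1
  x=-1.241: |R|=1.28368 >1
  x=-1.141: |R|=1.14786 >1
Interval (-1.0101, 0).

(-1.0101, 0).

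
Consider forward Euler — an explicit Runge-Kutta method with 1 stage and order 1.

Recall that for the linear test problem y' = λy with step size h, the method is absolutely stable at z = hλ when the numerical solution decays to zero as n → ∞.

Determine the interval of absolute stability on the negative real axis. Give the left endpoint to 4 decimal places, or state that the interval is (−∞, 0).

Set f=λy, z=hλ:
  order 1, 1-stage ⇒ R(z)=1+z
  (e.g. R(-0.33)=0.67000, |R|=0.67000)

Solve |R(x)|<1 on ℝ⁻.
x=-0.33: |R|=0.6700
|R(-1.33)|=0.3300 |R(-1.24)|=0.2400 |R(-1.23)|=0.2300
Bisect:
  x_lo=-2.8543 |R|=1.8543  x_hi=-0.1988 |R|=0.8012
  mid=-1.52657 |R|=0.52657 →hi
  mid=-2.19044 |R|=1.19044 →lo
  mid=-1.85851 |R|=0.85851 →hi
  mid=-2.02447 |R|=1.02447 →lo
  mid=-1.94149 |R|=0.94149 →hi
  mid=-1.98298 |R|=0.98298 →hi
  mid=-2.00373 |R|=1.00373 →lo
  mid=-1.99336 |R|=0.99336 →hi
  ...
  [-2.00000,-1.99984] ⇒ x*=-2.0000
Stable set (-2.0000, 0).

(-2.0000, 0).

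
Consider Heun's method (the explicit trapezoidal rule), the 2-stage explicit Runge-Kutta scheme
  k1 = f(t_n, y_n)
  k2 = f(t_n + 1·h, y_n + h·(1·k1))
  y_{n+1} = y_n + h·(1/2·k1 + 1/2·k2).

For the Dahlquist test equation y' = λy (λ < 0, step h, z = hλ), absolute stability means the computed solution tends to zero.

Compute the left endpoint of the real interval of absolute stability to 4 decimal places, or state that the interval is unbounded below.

On y'=λy, z=hλ:
  order 2, 2-stage ⇒ R(z)=1+z+z^2/2
  (e.g. R(-1.35)=0.56125, |R|=0.56125)

Solve |R(x)|<1 on ℝ⁻.
x=-1.35: |R|=0.5613
|R(-2.26)|=1.2938 |R(-2.15)|=1.1612 |R(-1.36)|=0.5648
Bisect:
  x_lo=-2.4028 |R|=1.4839  x_hi=-0.1091 |R|=0.8968
  mid=-1.25597 |R|=0.53276 →hi
  mid=-1.82939 |R|=0.84394 →hi
  mid=-2.11609 |R|=1.12283 →lo
  mid=-1.97274 |R|=0.97311 →hi
  mid=-2.04442 |R|=1.04540 →lo
  mid=-2.00858 |R|=1.00861 →lo
  mid=-1.99066 |R|=0.99070 →hi
  ...
  [-2.00004,-1.99990] ⇒ x*=-2.0000
Stable set (-2.0000, 0).

left endpoint -2.0000.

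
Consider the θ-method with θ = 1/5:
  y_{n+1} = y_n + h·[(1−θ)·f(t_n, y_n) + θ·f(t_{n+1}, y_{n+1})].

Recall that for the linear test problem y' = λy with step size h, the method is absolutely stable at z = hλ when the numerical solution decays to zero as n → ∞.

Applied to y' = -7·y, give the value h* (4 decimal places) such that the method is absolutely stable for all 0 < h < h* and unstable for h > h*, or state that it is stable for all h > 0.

(-3.3333,0); λ=-7 ⇒ h* = (10/3)/7 = 0.4762.

Test eqn y'=λy, z=hλ:
  y_{n+1} = y_n + z·[4/5·y_n + 1/5·y_{n+1}] ⇒ (1 − 1/5z)y_{n+1} = (1 + 4/5z)y_n
  R(z) = (1 + 4/5z)/(1 − 1/5z).

Find x<0 with |R(x)|<1.
x=-1.34: |R|=0.0568
R=−1: 1+4/5x = −1+1/5x ⇒ -3/5x=2 ⇒ x=2/(-3/5)=-3.3333
Confirm numerically:
  x=-3.086: |R|=0.90824 <1
  x=-2.422: |R|=0.63164 <1
  x=-1.505: |R|=0.15680 <1
  x=-3.535: |R|=1.07088 >1
  x=-3.384: |R|=1.01813 >1
Stable set (-3.3333, 0).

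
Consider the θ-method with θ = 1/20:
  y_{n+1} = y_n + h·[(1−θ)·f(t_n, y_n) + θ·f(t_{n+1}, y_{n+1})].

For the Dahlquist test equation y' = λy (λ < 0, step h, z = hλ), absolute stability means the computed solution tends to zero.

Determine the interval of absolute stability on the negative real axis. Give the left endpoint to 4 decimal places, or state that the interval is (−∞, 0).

(-2.2222, 0).

Set f=λy, z=hλ:
  y_{n+1} = y_n + z·[19/20·y_n + 1/20·y_{n+1}] ⇒ (1 − 1/20z)y_{n+1} = (1 + 19/20z)y_n
  ⇒ R(z) = (1 + 19/20z)/(1 − 1/20z).

Need |R(x)|<1, x<0.
x=-0.48: |R|=0.5312
R=−1: 1+19/20x = −1+1/20x ⇒ -9/10x=2 ⇒ x=2/(-9/10)=-2.2222
Confirm numerically:
  x=-2.030: |R|=0.84294 <1
  x=-1.876: |R|=0.71512 <1
  x=-1.796: |R|=0.64801 <1
  x=-1.334: |R|=0.25059 <1
  x=-2.398: |R|=1.14126 >1
  x=-2.247: |R|=1.02005 >1
Interval (-2.2222, 0).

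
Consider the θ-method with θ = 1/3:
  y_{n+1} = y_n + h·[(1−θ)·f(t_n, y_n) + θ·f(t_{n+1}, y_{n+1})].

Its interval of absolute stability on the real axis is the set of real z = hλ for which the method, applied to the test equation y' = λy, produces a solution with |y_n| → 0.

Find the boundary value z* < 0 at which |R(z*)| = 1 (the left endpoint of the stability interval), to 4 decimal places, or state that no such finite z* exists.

left endpoint -6.0000.

Set f=λy, z=hλ:
  y_{n+1} = y_n + z·[2/3·y_n + 1/3·y_{n+1}] ⇒ (1 − 1/3z)y_{n+1} = (1 + 2/3z)y_n
  so R(z) = (1 + 2/3z)/(1 − 1/3z).

Find x<0 with |R(x)|<1.
x=-1.58: |R|=0.0349
R=−1: 1+2/3x = −1+1/3x ⇒ -1/3x=2 ⇒ x=2/(-1/3)=-6.0000
Confirm numerically:
  x=-5.133: |R|=0.89340 <1
  x=-4.823: |R|=0.84955 <1
  x=-4.239: |R|=0.75673 <1
  x=-4.082: |R|=0.72917 <1
  x=-6.600: |R|=1.06250 >1
  x=-6.297: |R|=1.03195 >1
  x=-6.197: |R|=1.02142 >1
So |R|<1 on (-6.0000, 0).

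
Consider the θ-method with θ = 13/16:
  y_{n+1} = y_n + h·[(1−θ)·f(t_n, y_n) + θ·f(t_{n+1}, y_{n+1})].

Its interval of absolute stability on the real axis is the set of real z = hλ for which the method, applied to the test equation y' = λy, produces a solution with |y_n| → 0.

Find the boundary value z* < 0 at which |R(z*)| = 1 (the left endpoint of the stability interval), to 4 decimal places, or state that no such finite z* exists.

Test eqn y'=λy, z=hλ:
  y_{n+1} = y_n + z·[3/16·y_n + 13/16·y_{n+1}] ⇒ (1 − 13/16z)y_{n+1} = (1 + 3/16z)y_n
  R(z) = (1 + 3/16z)/(1 − 13/16z).

Find x<0 with |R(x)|<1.
x=-1.76: |R|=0.2757
x=-2: |R|=0.2381
x=-10: |R|=0.0959
x=-100: |R|=0.2158
θ=13/16≥1/2 ⇒ |1+3/16x|<|1−13/16x| ∀x<0 ⇒ stable on all of ℝ⁻.

interval (−∞, 0).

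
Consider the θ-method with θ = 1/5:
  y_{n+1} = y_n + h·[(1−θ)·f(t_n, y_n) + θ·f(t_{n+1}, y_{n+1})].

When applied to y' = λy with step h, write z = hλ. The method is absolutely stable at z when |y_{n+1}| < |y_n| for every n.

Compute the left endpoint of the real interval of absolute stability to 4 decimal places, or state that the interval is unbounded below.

z* = -3.3333.

Set f=λy, z=hλ:
  y_{n+1} = y_n + z·[4/5·y_n + 1/5·y_{n+1}] ⇒ (1 − 1/5z)y_{n+1} = (1 + 4/5z)y_n
  Hence R(z) = (1 + 4/5z)/(1 − 1/5z).

Boundary: |R(x)|=1, x<0.
x=-0.99: |R|=0.1736
R=−1: 1+4/5x = −1+1/5x ⇒ -3/5x=2 ⇒ x=2/(-3/5)=-3.3333
Confirm numerically:
  x=-2.875: |R|=0.82540 <1
  x=-2.540: |R|=0.68435 <1
  x=-2.469: |R|=0.65283 <1
  x=-1.813: |R|=0.33054 <1
  x=-3.555: |R|=1.07773 >1
  x=-3.526: |R|=1.06779 >1
  x=-3.416: |R|=1.02947 >1
So |R|<1 on (-3.3333, 0).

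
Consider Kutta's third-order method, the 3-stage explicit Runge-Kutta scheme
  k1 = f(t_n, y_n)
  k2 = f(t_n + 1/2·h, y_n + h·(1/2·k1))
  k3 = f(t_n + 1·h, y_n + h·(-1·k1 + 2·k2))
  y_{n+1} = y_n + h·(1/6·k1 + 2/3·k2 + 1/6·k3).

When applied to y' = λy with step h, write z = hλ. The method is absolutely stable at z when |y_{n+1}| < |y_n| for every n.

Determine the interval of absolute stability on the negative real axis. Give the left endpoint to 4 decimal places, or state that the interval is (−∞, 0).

(-2.5127, 0).

Test eqn y'=λy, z=hλ:
  order 3, 3-stage ⇒ R(z)=1+z+z^2/2+z^3/6
  (e.g. R(-1.58)=0.01081, |R|=0.01081)

Find x<0 with |R(x)|<1.
x=-1.58: |R|=0.0108
|R(-2.61)|=1.1672 |R(-1.97)|=0.3038 |R(-0.98)|=0.3433
Bisect:
  x_lo=-3.3087 |R|=2.8719  x_hi=-0.1788 |R|=0.8362
  mid=-1.74375 |R|=0.10711 →hi
  mid=-2.52622 |R|=1.02229 →lo
  mid=-2.13499 |R|=0.47784 →hi
  mid=-2.33060 |R|=0.72461 →hi
  mid=-2.42841 |R|=0.86662 →hi
  mid=-2.47731 |R|=0.94269 →hi
  mid=-2.50177 |R|=0.98204 →hi
  ...
  [-2.51285,-2.51266] ⇒ x*=-2.5127
Interval (-2.5127, 0).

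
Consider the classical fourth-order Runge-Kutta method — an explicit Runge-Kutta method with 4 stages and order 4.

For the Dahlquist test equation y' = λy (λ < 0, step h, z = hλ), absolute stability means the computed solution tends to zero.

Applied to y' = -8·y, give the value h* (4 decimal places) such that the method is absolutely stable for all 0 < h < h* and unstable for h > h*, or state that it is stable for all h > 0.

With y'=λy (z=hλ):
  order 4, 4-stage ⇒ R(z)=1+z+z^2/2+z^3/6+z^4/24
  (e.g. R(-0.49)=0.61284, |R|=0.61284)

Solve |R(x)|<1 on ℝ⁻.
x=-0.49: |R|=0.6128
|R(-2.55)|=0.6995 |R(-1.75)|=0.2788 |R(-1.44)|=0.2783
Bisect:
  x_lo=-3.3751 |R|=2.3194  x_hi=-0.0572 |R|=0.9444
  mid=-1.71612 |R|=0.27546 →hi
  mid=-2.54559 |R|=0.69480 →hi
  mid=-2.96033 |R|=1.29761 →lo
  mid=-2.75296 |R|=0.95234 →hi
  mid=-2.85665 |R|=1.11302 →lo
  mid=-2.80481 |R|=1.02982 →lo
  mid=-2.77889 |R|=0.99038 →hi
  mid=-2.79185 |R|=1.00992 →lo
  mid=-2.78537 |R|=1.00011 →lo
  mid=-2.78213 |R|=0.99523 →hi
  ...
  [-2.78537,-2.78516] ⇒ x*=-2.7853
Interval (-2.7853, 0).

(-2.7853,0); λ=-8 ⇒ h* = 0.3482.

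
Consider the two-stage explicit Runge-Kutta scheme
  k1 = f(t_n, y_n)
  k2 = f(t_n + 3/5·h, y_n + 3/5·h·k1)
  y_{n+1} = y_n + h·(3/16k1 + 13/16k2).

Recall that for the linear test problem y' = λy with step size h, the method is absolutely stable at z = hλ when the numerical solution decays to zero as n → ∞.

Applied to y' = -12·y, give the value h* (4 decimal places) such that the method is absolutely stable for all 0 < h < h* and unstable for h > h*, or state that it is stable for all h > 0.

On y'=λy, z=hλ:
  k1=λy_n ⇒ h·k1=z·y_n;  k2=λ(1+3/5z)y_n ⇒ h·k2=z(1+3/5z)y_n
  y_{n+1}/y_n = 1 + 3/16z + 13/16z(1+3/5z) = 1 + z + 39/80z²
  so R(z) = 1 + z + 39/80z².

Need |R(x)|<1, x<0.
x=-0.6: |R|=0.5755
R=1: x+39/80x²=0 ⇒ x=−80/39=-2.0513; min R=1−1/(4·39/80)=0.4872>−1
Confirm numerically:
  x=-1.820: |R|=0.79479 <1
  x=-1.214: |R|=0.50448 <1
  x=-1.100: |R|=0.48987 <1
  x=-0.821: |R|=0.50759 <1
  x=-2.420: |R|=1.43499 >1
  x=-2.377: |R|=1.37744 >1
  x=-2.226: |R|=1.18960 >1
So |R|<1 on (-2.0513, 0).

(-2.0513,0); λ=-12 ⇒ h* = (80/39)/12 = 0.1709.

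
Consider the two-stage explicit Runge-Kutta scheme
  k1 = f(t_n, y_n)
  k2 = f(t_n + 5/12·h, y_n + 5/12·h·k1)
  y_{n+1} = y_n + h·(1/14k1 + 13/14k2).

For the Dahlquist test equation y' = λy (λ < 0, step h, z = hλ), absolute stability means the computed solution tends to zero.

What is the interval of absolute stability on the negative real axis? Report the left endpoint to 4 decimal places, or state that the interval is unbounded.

On y'=λy, z=hλ:
  k1=λy_n ⇒ h·k1=z·y_n;  k2=λ(1+5/12z)y_n ⇒ h·k2=z(1+5/12z)y_n
  y_{n+1}/y_n = 1 + 1/14z + 13/14z(1+5/12z) = 1 + z + 65/168z²
  R(z) = 1 + z + 65/168z².

Find x<0 with |R(x)|<1.
x=-0.46: |R|=0.6219
R=1: x+65/168x²=0 ⇒ x=−168/65=-2.5846; min R=1−1/(4·65/168)=0.3538>−1
Confirm numerically:
  x=-1.867: |R|=0.48163 <1
  x=-1.767: |R|=0.44103 <1
  x=-1.625: |R|=0.39667 <1
  x=-1.392: |R|=0.35769 <1
  x=-3.158: |R|=1.70059 >1
  x=-2.713: |R|=1.13476 >1
  x=-2.625: |R|=1.04102 >1
Interval (-2.5846, 0).

(-2.5846, 0).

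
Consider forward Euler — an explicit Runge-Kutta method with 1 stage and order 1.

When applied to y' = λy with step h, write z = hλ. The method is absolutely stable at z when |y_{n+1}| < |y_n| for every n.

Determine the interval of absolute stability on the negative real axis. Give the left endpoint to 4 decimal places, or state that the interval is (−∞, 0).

With y'=λy (z=hλ):
  order 1, 1-stage ⇒ R(z)=1+z
  (e.g. R(-1.6)=-0.60000, |R|=0.60000)

Boundary: |R(x)|=1, x<0.
x=-1.6: |R|=0.6000
|R(-2.21)|=1.2100 |R(-1.85)|=0.8500 |R(-0.69)|=0.3100
Bisect:
  x_lo=-2.5261 |R|=1.5261  x_hi=-0.1059 |R|=0.8941
  mid=-1.31601 |R|=0.31601 →hi
  mid=-1.92106 |R|=0.92106 →hi
  mid=-2.22358 |R|=1.22358 →lo
  mid=-2.07232 |R|=1.07232 →lo
  mid=-1.99669 |R|=0.99669 →hi
  mid=-2.03451 |R|=1.03451 →lo
  mid=-2.01560 |R|=1.01560 →lo
  mid=-2.00614 |R|=1.00614 →lo
  ...
  [-2.00009,-1.99994] ⇒ x*=-2.0000
Interval (-2.0000, 0).

(-2.0000, 0).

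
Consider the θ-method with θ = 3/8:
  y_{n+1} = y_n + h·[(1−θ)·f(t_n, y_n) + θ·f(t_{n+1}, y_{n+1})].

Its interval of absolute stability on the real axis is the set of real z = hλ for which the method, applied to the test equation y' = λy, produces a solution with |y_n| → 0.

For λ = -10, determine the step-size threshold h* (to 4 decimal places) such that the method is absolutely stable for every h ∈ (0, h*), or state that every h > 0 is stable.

Test eqn y'=λy, z=hλ:
  y_{n+1} = y_n + z·[5/8·y_n + 3/8·y_{n+1}] ⇒ (1 − 3/8z)y_{n+1} = (1 + 5/8z)y_n
  ⇒ R(z) = (1 + 5/8z)/(1 − 3/8z).

Boundary: |R(x)|=1, x<0.
x=-0.49: |R|=0.5861
R=−1: 1+5/8x = −1+3/8x ⇒ -1/4x=2 ⇒ x=2/(-1/4)=-8.0000
Confirm numerically:
  x=-6.357: |R|=0.87862 <1
  x=-5.235: |R|=0.76672 <1
  x=-4.180: |R|=0.62804 <1
  x=-8.468: |R|=1.02802 >1
  x=-8.454: |R|=1.02722 >1
Interval (-8.0000, 0).

(-8.0000,0); λ=-10 ⇒ h* = (8)/10 = 0.8000.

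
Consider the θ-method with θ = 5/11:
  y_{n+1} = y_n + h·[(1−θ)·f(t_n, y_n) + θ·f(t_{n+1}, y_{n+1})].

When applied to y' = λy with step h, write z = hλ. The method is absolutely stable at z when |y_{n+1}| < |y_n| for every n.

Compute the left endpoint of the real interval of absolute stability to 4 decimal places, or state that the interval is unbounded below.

On y'=λy, z=hλ:
  y_{n+1} = y_n + z·[6/11·y_n + 5/11·y_{n+1}] ⇒ (1 − 5/11z)y_{n+1} = (1 + 6/11z)y_n
  so R(z) = (1 + 6/11z)/(1 − 5/11z).

Solve |R(x)|<1 on ℝ⁻.
x=-0.55: |R|=0.5600
R=−1: 1+6/11x = −1+5/11x ⇒ -1/11x=2 ⇒ x=2/(-1/11)=-22.0000
Confirm numerically:
  x=-20.714: |R|=0.98878 <1
  x=-18.747: |R|=0.96894 <1
  x=-13.262: |R|=0.88697 <1
  x=-9.110: |R|=0.77206 <1
  x=-22.555: |R|=1.00448 >1
  x=-22.192: |R|=1.00157 >1
So |R|<1 on (-22.0000, 0).

z* = -22.0000.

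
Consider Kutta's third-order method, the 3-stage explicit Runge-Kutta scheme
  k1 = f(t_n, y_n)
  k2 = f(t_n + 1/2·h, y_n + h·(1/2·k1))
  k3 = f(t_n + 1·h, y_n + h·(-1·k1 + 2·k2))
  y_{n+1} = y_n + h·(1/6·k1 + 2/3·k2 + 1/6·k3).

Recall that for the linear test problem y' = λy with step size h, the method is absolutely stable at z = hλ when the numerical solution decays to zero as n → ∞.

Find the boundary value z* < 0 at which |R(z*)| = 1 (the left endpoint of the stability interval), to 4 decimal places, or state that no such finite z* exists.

On y'=λy, z=hλ:
  order 3, 3-stage ⇒ R(z)=1+z+z^2/2+z^3/6
  (e.g. R(-1.67)=-0.05179, |R|=0.05179)

Find x<0 with |R(x)|<1.
x=-1.67: |R|=0.0518
|R(-2.28)|=0.6562 |R(-0.81)|=0.4295 |R(-0.78)|=0.4451
Bisect:
  x_lo=-3.1452 |R|=2.3846  x_hi=-0.1816 |R|=0.8339
  mid=-1.66341 |R|=0.04704 →hi
  mid=-2.40430 |R|=0.83038 →hi
  mid=-2.77475 |R|=1.48570 →lo
  mid=-2.58952 |R|=1.13077 →lo
  mid=-2.49691 |R|=0.97416 →hi
  mid=-2.54322 |R|=1.05081 →lo
  mid=-2.52007 |R|=1.01208 →lo
  ...
  [-2.51283,-2.51265] ⇒ x*=-2.5127
Stable set (-2.5127, 0).

z* = -2.5127.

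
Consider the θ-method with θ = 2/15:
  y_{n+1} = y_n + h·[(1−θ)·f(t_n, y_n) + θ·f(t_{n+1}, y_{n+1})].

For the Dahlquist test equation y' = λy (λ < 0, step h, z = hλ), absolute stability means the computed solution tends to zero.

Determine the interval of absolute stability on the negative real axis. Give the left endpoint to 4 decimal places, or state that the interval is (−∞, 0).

Set f=λy, z=hλ:
  y_{n+1} = y_n + z·[13/15·y_n + 2/15·y_{n+1}] ⇒ (1 − 2/15z)y_{n+1} = (1 + 13/15z)y_n
  R(z) = (1 + 13/15z)/(1 − 2/15z).

Need |R(x)|<1, x<0.
x=-0.96: |R|=0.1489
R=−1: 1+13/15x = −1+2/15x ⇒ -11/15x=2 ⇒ x=2/(-11/15)=-2.7273
Confirm numerically:
  x=-2.655: |R|=0.96086 <1
  x=-2.538: |R|=0.89629 <1
  x=-2.255: |R|=0.73373 <1
  x=-1.586: |R|=0.30916 <1
  x=-3.218: |R|=1.25182 >1
  x=-3.139: |R|=1.21285 >1
  x=-3.083: |R|=1.18487 >1
So |R|<1 on (-2.7273, 0).

z∈(-2.7273,0).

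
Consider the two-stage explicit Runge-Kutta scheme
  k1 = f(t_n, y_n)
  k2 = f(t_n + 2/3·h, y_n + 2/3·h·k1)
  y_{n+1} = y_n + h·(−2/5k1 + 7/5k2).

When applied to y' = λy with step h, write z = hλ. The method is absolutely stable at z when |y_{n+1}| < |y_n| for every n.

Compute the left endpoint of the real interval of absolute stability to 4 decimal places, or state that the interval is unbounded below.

left endpoint -1.0714.

With y'=λy (z=hλ):
  k1=λy_n ⇒ h·k1=z·y_n;  k2=λ(1+2/3z)y_n ⇒ h·k2=z(1+2/3z)y_n
  y_{n+1}/y_n = 1 − 2/5z + 7/5z(1+2/3z) = 1 + z + 14/15z²
  Hence R(z) = 1 + z + 14/15z².

Solve |R(x)|<1 on ℝ⁻.
x=-0.68: |R|=0.7516
R=1: x+14/15x²=0 ⇒ x=−15/14=-1.0714; min R=1−1/(4·14/15)=0.7321>−1
Confirm numerically:
  x=-0.944: |R|=0.88773 <1
  x=-0.902: |R|=0.85736 <1
  x=-0.485: |R|=0.73454 <1
  x=-1.465: |R|=1.53814 >1
  x=-1.366: |R|=1.37556 >1
So |R|<1 on (-1.0714, 0).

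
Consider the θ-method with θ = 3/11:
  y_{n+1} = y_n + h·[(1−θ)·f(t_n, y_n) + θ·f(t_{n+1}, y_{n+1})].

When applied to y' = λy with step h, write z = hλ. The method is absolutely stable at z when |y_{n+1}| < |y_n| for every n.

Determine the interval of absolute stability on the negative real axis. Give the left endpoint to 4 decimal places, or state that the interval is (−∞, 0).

(-4.4000, 0).

Test eqn y'=λy, z=hλ:
  y_{n+1} = y_n + z·[8/11·y_n + 3/11·y_{n+1}] ⇒ (1 − 3/11z)y_{n+1} = (1 + 8/11z)y_n
  so R(z) = (1 + 8/11z)/(1 − 3/11z).

Find x<0 with |R(x)|<1.
x=-1.5: |R|=0.0645
R=−1: 1+8/11x = −1+3/11x ⇒ -5/11x=2 ⇒ x=2/(-5/11)=-4.4000
Confirm numerically:
  x=-3.814: |R|=0.86944 <1
  x=-3.132: |R|=0.68915 <1
  x=-2.171: |R|=0.36362 <1
  x=-4.992: |R|=1.11395 >1
  x=-4.976: |R|=1.11108 >1
Interval (-4.4000, 0).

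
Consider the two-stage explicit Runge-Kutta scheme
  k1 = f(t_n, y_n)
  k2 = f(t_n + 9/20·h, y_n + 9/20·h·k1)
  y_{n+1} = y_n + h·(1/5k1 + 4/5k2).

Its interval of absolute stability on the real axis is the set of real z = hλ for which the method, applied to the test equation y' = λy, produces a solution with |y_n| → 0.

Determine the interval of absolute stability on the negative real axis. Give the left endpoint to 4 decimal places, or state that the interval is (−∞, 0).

Test eqn y'=λy, z=hλ:
  k1=λy_n ⇒ h·k1=z·y_n;  k2=λ(1+9/20z)y_n ⇒ h·k2=z(1+9/20z)y_n
  y_{n+1}/y_n = 1 + 1/5z + 4/5z(1+9/20z) = 1 + z + 9/25z²
  R(z) = 1 + z + 9/25z².

Boundary: |R(x)|=1, x<0.
x=-1.3: |R|=0.3084
R=1: x+9/25x²=0 ⇒ x=−25/9=-2.7778; min R=1−1/(4·9/25)=0.3056>−1
Confirm numerically:
  x=-2.457: |R|=0.71627 <1
  x=-1.451: |R|=0.30694 <1
  x=-1.406: |R|=0.30566 <1
  x=-3.209: |R|=1.49817 >1
  x=-3.095: |R|=1.35345 >1
  x=-3.055: |R|=1.30489 >1
So |R|<1 on (-2.7778, 0).

(-2.7778, 0).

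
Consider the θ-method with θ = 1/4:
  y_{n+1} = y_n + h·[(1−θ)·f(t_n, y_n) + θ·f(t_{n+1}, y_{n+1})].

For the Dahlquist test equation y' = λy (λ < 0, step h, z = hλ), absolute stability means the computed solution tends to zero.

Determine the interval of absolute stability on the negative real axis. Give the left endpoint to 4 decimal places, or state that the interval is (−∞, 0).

Set f=λy, z=hλ:
  y_{n+1} = y_n + z·[3/4·y_n + 1/4·y_{n+1}] ⇒ (1 − 1/4z)y_{n+1} = (1 + 3/4z)y_n
  R(z) = (1 + 3/4z)/(1 − 1/4z).

Need |R(x)|<1, x<0.
x=-0.7: |R|=0.4043
R=−1: 1+3/4x = −1+1/4x ⇒ -1/2x=2 ⇒ x=2/(-1/2)=-4.0000
Confirm numerically:
  x=-2.524: |R|=0.54752 <1
  x=-2.095: |R|=0.37490 <1
  x=-2.055: |R|=0.35756 <1
  x=-4.386: |R|=1.09206 >1
  x=-4.324: |R|=1.07785 >1
  x=-4.235: |R|=1.05707 >1
Interval (-4.0000, 0).

z∈(-4.0000,0).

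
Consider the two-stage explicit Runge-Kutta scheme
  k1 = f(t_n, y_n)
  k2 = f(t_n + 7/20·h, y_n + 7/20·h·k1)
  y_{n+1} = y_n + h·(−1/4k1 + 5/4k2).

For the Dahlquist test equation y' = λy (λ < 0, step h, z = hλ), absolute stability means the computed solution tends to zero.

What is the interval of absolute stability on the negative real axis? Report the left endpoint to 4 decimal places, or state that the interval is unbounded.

With y'=λy (z=hλ):
  k1=λy_n ⇒ h·k1=z·y_n;  k2=λ(1+7/20z)y_n ⇒ h·k2=z(1+7/20z)y_n
  y_{n+1}/y_n = 1 − 1/4z + 5/4z(1+7/20z) = 1 + z + 7/16z²
  so R(z) = 1 + z + 7/16z².

Solve |R(x)|<1 on ℝ⁻.
x=-0.86: |R|=0.4636
R=1: x+7/16x²=0 ⇒ x=−16/7=-2.2857; min R=1−1/(4·7/16)=0.4286>−1
Confirm numerically:
  x=-1.781: |R|=0.60673 <1
  x=-1.574: |R|=0.50990 <1
  x=-1.044: |R|=0.43285 <1
  x=-2.529: |R|=1.26918 >1
  x=-2.376: |R|=1.09385 >1
Stable set (-2.2857, 0).

z∈(-2.2857,0).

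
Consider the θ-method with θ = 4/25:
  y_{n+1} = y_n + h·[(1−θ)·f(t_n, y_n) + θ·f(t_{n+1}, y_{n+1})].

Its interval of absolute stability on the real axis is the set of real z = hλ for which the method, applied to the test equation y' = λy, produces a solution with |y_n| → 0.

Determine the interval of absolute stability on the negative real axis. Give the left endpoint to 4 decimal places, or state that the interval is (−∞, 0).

Test eqn y'=λy, z=hλ:
  y_{n+1} = y_n + z·[21/25·y_n + 4/25·y_{n+1}] ⇒ (1 − 4/25z)y_{n+1} = (1 + 21/25z)y_n
  so R(z) = (1 + 21/25z)/(1 − 4/25z).

Boundary: |R(x)|=1, x<0.
x=-1.77: |R|=0.3794
R=−1: 1+21/25x = −1+4/25x ⇒ -17/25x=2 ⇒ x=2/(-17/25)=-2.9412
Confirm numerically:
  x=-2.870: |R|=0.96683 <1
  x=-2.038: |R|=0.53686 <1
  x=-1.857: |R|=0.43163 <1
  x=-1.265: |R|=0.05206 <1
  x=-3.109: |R|=1.07621 >1
  x=-3.013: |R|=1.03295 >1
  x=-2.964: |R|=1.01053 >1
Stable set (-2.9412, 0).

(-2.9412, 0).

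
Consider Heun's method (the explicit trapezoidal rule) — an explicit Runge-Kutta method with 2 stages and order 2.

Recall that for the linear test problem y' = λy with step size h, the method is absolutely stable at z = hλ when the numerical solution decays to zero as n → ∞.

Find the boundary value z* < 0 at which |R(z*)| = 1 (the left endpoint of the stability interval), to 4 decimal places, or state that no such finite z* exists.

left endpoint -2.0000.

Test eqn y'=λy, z=hλ:
  order 2, 2-stage ⇒ R(z)=1+z+z^2/2
  (e.g. R(-1.03)=0.50045, |R|=0.50045)

Solve |R(x)|<1 on ℝ⁻.
x=-1.03: |R|=0.5005
|R(-1.94)|=0.9418 |R(-0.86)|=0.5098 |R(-0.79)|=0.5221
Bisect:
  x_lo=-2.4159 |R|=1.5024  x_hi=-0.1972 |R|=0.8223
  mid=-1.30654 |R|=0.54698 →hi
  mid=-1.86122 |R|=0.87085 →hi
  mid=-2.13856 |R|=1.14816 →lo
  mid=-1.99989 |R|=0.99989 →hi
  mid=-2.06922 |R|=1.07162 →lo
  mid=-2.03455 |R|=1.03515 →lo
  mid=-2.01722 |R|=1.01737 →lo
  ...
  [-2.00002,-1.99989] ⇒ x*=-2.0000
Interval (-2.0000, 0).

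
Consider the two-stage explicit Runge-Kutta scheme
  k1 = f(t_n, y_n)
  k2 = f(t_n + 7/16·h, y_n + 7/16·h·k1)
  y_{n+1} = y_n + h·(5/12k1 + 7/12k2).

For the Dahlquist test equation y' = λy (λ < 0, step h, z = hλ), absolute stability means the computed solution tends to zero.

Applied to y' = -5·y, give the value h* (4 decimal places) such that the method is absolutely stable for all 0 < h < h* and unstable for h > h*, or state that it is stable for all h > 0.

(-3.9184,0); λ=-5 ⇒ h* = (192/49)/5 = 0.7837.

Test eqn y'=λy, z=hλ:
  k1=λy_n ⇒ h·k1=z·y_n;  k2=λ(1+7/16z)y_n ⇒ h·k2=z(1+7/16z)y_n
  y_{n+1}/y_n = 1 + 5/12z + 7/12z(1+7/16z) = 1 + z + 49/192z²
  ⇒ R(z) = 1 + z + 49/192z².

Solve |R(x)|<1 on ℝ⁻.
x=-1.12: |R|=0.2001
R=1: x+49/192x²=0 ⇒ x=−192/49=-3.9184; min R=1−1/(4·49/192)=0.0204>−1
Confirm numerically:
  x=-3.425: |R|=0.56875 <1
  x=-2.654: |R|=0.14362 <1
  x=-2.530: |R|=0.10356 <1
  x=-2.078: |R|=0.02401 <1
  x=-4.390: |R|=1.52840 >1
  x=-4.229: |R|=1.33526 >1
  x=-4.107: |R|=1.19771 >1
Stable set (-3.9184, 0).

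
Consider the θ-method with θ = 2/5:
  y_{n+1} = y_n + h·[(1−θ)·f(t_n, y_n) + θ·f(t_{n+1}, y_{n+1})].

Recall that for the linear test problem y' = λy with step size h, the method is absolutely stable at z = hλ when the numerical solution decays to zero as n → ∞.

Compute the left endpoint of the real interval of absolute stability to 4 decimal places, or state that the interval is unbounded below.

z* = -10.0000.

Test eqn y'=λy, z=hλ:
  y_{n+1} = y_n + z·[3/5·y_n + 2/5·y_{n+1}] ⇒ (1 − 2/5z)y_{n+1} = (1 + 3/5z)y_n
  Hence R(z) = (1 + 3/5z)/(1 − 2/5z).

Solve |R(x)|<1 on ℝ⁻.
x=-1.03: |R|=0.2705
R=−1: 1+3/5x = −1+2/5x ⇒ -1/5x=2 ⇒ x=2/(-1/5)=-10.0000
Confirm numerically:
  x=-9.572: |R|=0.98227 <1
  x=-8.510: |R|=0.93233 <1
  x=-7.931: |R|=0.90082 <1
  x=-7.360: |R|=0.86613 <1
  x=-10.518: |R|=1.01990 >1
  x=-10.207: |R|=1.00815 >1
So |R|<1 on (-10.0000, 0).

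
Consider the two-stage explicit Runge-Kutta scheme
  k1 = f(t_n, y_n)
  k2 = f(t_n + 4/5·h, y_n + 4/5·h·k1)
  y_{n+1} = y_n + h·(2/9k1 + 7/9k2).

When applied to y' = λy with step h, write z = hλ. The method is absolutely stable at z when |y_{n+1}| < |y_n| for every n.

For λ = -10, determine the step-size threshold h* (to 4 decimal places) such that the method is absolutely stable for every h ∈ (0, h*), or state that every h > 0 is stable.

Test eqn y'=λy, z=hλ:
  k1=λy_n ⇒ h·k1=z·y_n;  k2=λ(1+4/5z)y_n ⇒ h·k2=z(1+4/5z)y_n
  y_{n+1}/y_n = 1 + 2/9z + 7/9z(1+4/5z) = 1 + z + 28/45z²
  ⇒ R(z) = 1 + z + 28/45z².

Need |R(x)|<1, x<0.
x=-0.66: |R|=0.6110
R=1: x+28/45x²=0 ⇒ x=−45/28=-1.6071; min R=1−1/(4·28/45)=0.5982>−1
Confirm numerically:
  x=-1.512: |R|=0.91049 <1
  x=-1.167: |R|=0.68040 <1
  x=-0.803: |R|=0.59821 <1
  x=-0.643: |R|=0.61426 <1
  x=-2.111: |R|=1.66182 >1
  x=-2.067: |R|=1.59144 >1
  x=-1.890: |R|=1.33264 >1
Interval (-1.6071, 0).

(-1.6071,0); λ=-10 ⇒ h* = (45/28)/10 = 0.1607.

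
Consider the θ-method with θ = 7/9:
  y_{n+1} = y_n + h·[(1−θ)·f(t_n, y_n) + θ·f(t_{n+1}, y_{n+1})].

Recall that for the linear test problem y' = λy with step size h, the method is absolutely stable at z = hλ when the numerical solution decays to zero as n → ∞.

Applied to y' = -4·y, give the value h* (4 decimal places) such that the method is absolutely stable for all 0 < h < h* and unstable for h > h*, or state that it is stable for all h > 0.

(−∞, 0) — no finite endpoint. Any h>0 works for λ=-4.

Set f=λy, z=hλ:
  y_{n+1} = y_n + z·[2/9·y_n + 7/9·y_{n+1}] ⇒ (1 − 7/9z)y_{n+1} = (1 + 2/9z)y_n
  ⇒ R(z) = (1 + 2/9z)/(1 − 7/9z).

Find x<0 with |R(x)|<1.
x=-1.12: |R|=0.4014
x=-2: |R|=0.2174
x=-10: |R|=0.1392
x=-100: |R|=0.2694
θ=7/9≥1/2 ⇒ |1+2/9x|<|1−7/9x| ∀x<0 ⇒ stable on all of ℝ⁻.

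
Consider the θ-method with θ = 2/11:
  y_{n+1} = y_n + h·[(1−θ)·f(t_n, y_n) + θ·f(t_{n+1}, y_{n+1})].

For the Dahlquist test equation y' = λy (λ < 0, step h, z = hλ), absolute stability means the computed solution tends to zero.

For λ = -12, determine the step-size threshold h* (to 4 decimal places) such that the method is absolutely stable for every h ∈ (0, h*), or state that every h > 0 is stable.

Set f=λy, z=hλ:
  y_{n+1} = y_n + z·[9/11·y_n + 2/11·y_{n+1}] ⇒ (1 − 2/11z)y_{n+1} = (1 + 9/11z)y_n
  ⇒ R(z) = (1 + 9/11z)/(1 − 2/11z).

Boundary: |R(x)|=1, x<0.
x=-1.17: |R|=0.0352
R=−1: 1+9/11x = −1+2/11x ⇒ -7/11x=2 ⇒ x=2/(-7/11)=-3.1429
Confirm numerically:
  x=-2.600: |R|=0.76543 <1
  x=-2.410: |R|=0.67573 <1
  x=-1.960: |R|=0.44504 <1
  x=-1.279: |R|=0.03769 <1
  x=-3.559: |R|=1.16078 >1
  x=-3.488: |R|=1.13440 >1
  x=-3.395: |R|=1.09921 >1
Interval (-3.1429, 0).

(-3.1429,0); λ=-12 ⇒ h* = (22/7)/12 = 0.2619.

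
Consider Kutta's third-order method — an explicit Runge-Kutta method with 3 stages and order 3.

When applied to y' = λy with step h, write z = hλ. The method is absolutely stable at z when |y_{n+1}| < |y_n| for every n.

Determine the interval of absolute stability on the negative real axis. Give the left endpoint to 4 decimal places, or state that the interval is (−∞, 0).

(-2.5127, 0).

With y'=λy (z=hλ):
  order 3, 3-stage ⇒ R(z)=1+z+z^2/2+z^3/6
  (e.g. R(-0.96)=0.35334, |R|=0.35334)

Need |R(x)|<1, x<0.
x=-0.96: |R|=0.3533
|R(-1.26)|=0.2004 |R(-1.19)|=0.2372 |R(-1.17)|=0.2475
Bisect:
  x_lo=-3.2717 |R|=2.7565  x_hi=-0.3079 |R|=0.7347
  mid=-1.78979 |R|=0.14367 →hi
  mid=-2.53075 |R|=1.02985 →lo
  mid=-2.16027 |R|=0.50714 →hi
  mid=-2.34551 |R|=0.74541 →hi
  mid=-2.43813 |R|=0.88146 →hi
  mid=-2.48444 |R|=0.95407 →hi
  mid=-2.50760 |R|=0.99156 →hi
  mid=-2.51918 |R|=1.01060 →lo
  mid=-2.51339 |R|=1.00106 →lo
  ...
  [-2.51284,-2.51266] ⇒ x*=-2.5127
Stable set (-2.5127, 0).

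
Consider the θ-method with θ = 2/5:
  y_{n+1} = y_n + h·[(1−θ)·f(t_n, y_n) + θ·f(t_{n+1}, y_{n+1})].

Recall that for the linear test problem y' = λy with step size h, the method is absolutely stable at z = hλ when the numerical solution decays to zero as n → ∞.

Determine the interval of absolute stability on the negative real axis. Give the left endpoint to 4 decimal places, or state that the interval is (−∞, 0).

z∈(-10.0000,0).

On y'=λy, z=hλ:
  y_{n+1} = y_n + z·[3/5·y_n + 2/5·y_{n+1}] ⇒ (1 − 2/5z)y_{n+1} = (1 + 3/5z)y_n
  R(z) = (1 + 3/5z)/(1 − 2/5z).

Boundary: |R(x)|=1, x<0.
x=-1.42: |R|=0.0944
R=−1: 1+3/5x = −1+2/5x ⇒ -1/5x=2 ⇒ x=2/(-1/5)=-10.0000
Confirm numerically:
  x=-8.472: |R|=0.93037 <1
  x=-7.891: |R|=0.89852 <1
  x=-7.521: |R|=0.87631 <1
  x=-10.386: |R|=1.01498 >1
  x=-10.372: |R|=1.01445 >1
Interval (-10.0000, 0).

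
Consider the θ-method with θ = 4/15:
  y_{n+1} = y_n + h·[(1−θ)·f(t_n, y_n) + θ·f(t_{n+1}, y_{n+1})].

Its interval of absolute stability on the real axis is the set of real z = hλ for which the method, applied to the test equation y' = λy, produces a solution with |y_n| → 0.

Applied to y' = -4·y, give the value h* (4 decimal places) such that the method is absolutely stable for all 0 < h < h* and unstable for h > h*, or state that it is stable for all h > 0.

On y'=λy, z=hλ:
  y_{n+1} = y_n + z·[11/15·y_n + 4/15·y_{n+1}] ⇒ (1 − 4/15z)y_{n+1} = (1 + 11/15z)y_n
  ⇒ R(z) = (1 + 11/15z)/(1 − 4/15z).

Need |R(x)|<1, x<0.
x=-0.63: |R|=0.4606
R=−1: 1+11/15x = −1+4/15x ⇒ -7/15x=2 ⇒ x=2/(-7/15)=-4.2857
Confirm numerically:
  x=-3.534: |R|=0.81940 <1
  x=-3.295: |R|=0.75390 <1
  x=-3.226: |R|=0.73416 <1
  x=-2.820: |R|=0.60959 <1
  x=-4.881: |R|=1.12070 >1
  x=-4.504: |R|=1.04628 >1
Interval (-4.2857, 0).

(-4.2857,0); λ=-4 ⇒ h* = (30/7)/4 = 1.0714.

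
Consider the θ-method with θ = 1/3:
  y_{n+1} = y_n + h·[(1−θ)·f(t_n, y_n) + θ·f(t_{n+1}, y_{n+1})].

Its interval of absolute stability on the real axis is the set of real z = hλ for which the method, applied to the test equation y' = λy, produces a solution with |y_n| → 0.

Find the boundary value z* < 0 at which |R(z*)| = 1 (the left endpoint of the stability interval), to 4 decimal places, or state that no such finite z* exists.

With y'=λy (z=hλ):
  y_{n+1} = y_n + z·[2/3·y_n + 1/3·y_{n+1}] ⇒ (1 − 1/3z)y_{n+1} = (1 + 2/3z)y_n
  so R(z) = (1 + 2/3z)/(1 − 1/3z).

Need |R(x)|<1, x<0.
x=-0.42: |R|=0.6316
R=−1: 1+2/3x = −1+1/3x ⇒ -1/3x=2 ⇒ x=2/(-1/3)=-6.0000
Confirm numerically:
  x=-5.977: |R|=0.99744 <1
  x=-4.231: |R|=0.75536 <1
  x=-3.411: |R|=0.59616 <1
  x=-6.564: |R|=1.05897 >1
  x=-6.344: |R|=1.03682 >1
Interval (-6.0000, 0).

left endpoint -6.0000.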